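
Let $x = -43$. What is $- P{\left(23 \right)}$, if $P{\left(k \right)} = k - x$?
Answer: $-66$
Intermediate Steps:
$P{\left(k \right)} = 43 + k$ ($P{\left(k \right)} = k - -43 = k + 43 = 43 + k$)
$- P{\left(23 \right)} = - (43 + 23) = \left(-1\right) 66 = -66$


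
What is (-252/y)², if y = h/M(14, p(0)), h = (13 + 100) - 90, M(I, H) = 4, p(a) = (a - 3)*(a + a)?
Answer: 1016064/529 ≈ 1920.7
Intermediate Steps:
p(a) = 2*a*(-3 + a) (p(a) = (-3 + a)*(2*a) = 2*a*(-3 + a))
h = 23 (h = 113 - 90 = 23)
y = 23/4 ≈ 5.7500
(-252/y)² = (-252/23/4)² = (-252*4/23)² = (-1008/23)² = 1016064/529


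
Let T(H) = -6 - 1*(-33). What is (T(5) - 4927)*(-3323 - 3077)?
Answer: 31360000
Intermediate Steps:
T(H) = 27 (T(H) = -6 + 33 = 27)
(T(5) - 4927)*(-3323 - 3077) = (27 - 4927)*(-3323 - 3077) = -4900*(-6400) = 31360000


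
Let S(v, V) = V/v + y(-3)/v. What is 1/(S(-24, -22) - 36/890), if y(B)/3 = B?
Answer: 10680/13363 ≈ 0.79922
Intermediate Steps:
y(B) = 3*B
S(v, V) = -9/v + V/v (S(v, V) = V/v + (3*(-3))/v = V/v - 9/v = -9/v + V/v)
1/(S(-24, -22) - 36/890) = 1/((-9 - 22)/(-24) - 36/890) = 1/(-1/24*(-31) - 36*1/890) = 1/(31/24 - 18/445) = 1/(13363/10680) = 10680/13363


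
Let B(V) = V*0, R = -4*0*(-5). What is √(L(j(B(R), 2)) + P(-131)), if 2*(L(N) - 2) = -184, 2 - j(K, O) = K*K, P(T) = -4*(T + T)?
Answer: √958 ≈ 30.952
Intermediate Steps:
R = 0 (R = 0*(-5) = 0)
B(V) = 0
P(T) = -8*T
j(K, O) = 2 - K² (j(K, O) = 2 - K*K = 2 - K²)
L(N) = -90 (L(N) = 2 + (½)*(-184) = 2 - 92 = -90)
√(L(j(B(R), 2)) + P(-131)) = √(-90 - 8*(-131)) = √(-90 + 1048) = √958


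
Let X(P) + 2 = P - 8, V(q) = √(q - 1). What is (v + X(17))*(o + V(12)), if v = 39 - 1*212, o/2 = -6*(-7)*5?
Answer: -69720 - 166*√11 ≈ -70271.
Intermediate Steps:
V(q) = √(-1 + q)
o = 420 (o = 2*(-6*(-7)*5) = 2*(42*5) = 2*210 = 420)
X(P) = -10 + P (X(P) = -2 + (P - 8) = -2 + (-8 + P) = -10 + P)
v = -173 (v = 39 - 212 = -173)
(v + X(17))*(o + V(12)) = (-173 + (-10 + 17))*(420 + √(-1 + 12)) = (-173 + 7)*(420 + √11) = -166*(420 + √11) = -69720 - 166*√11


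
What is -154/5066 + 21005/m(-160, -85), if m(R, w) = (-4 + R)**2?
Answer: 51134673/68127568 ≈ 0.75057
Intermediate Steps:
-154/5066 + 21005/m(-160, -85) = -154/5066 + 21005/((-4 - 160)**2) = -154*1/5066 + 21005/((-164)**2) = -77/2533 + 21005/26896 = 51134673/68127568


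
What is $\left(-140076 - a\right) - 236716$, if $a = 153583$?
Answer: $-530375$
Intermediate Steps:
$\left(-140076 - a\right) - 236716 = \left(-140076 - 153583\right) - 236716 = -293659 - 236716 = -530375$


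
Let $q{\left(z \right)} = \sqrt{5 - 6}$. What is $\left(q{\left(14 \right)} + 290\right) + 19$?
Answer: $309 + i \approx 309.0 + 1.0 i$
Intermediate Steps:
$q{\left(z \right)} = i$ ($q{\left(z \right)} = \sqrt{-1} = i$)
$\left(q{\left(14 \right)} + 290\right) + 19 = \left(i + 290\right) + 19 = \left(290 + i\right) + 19 = 309 + i$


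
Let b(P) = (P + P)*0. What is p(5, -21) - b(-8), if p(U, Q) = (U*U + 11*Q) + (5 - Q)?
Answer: -180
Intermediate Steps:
p(U, Q) = 5 + U² + 10*Q (p(U, Q) = (U² + 11*Q) + (5 - Q) = 5 + U² + 10*Q)
b(P) = 0 (b(P) = (2*P)*0 = 0)
p(5, -21) - b(-8) = (5 + 5² + 10*(-21)) - 1*0 = (5 + 25 - 210) + 0 = -180 + 0 = -180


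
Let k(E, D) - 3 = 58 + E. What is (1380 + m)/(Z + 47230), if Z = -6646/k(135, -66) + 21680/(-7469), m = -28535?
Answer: -2839489730/4934803019 ≈ -0.57540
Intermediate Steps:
k(E, D) = 61 + E (k(E, D) = 3 + (58 + E) = 61 + E)
Z = -3849161/104566 (Z = -6646/(61 + 135) + 21680/(-7469) = -6646/196 + 21680*(-1/7469) = -6646*1/196 - 21680/7469 = -3323/98 - 21680/7469 = -3849161/104566 ≈ -36.811)
(1380 + m)/(Z + 47230) = (1380 - 28535)/(-3849161/104566 + 47230) = -27155/4934803019/104566 = -27155*104566/4934803019 = -2839489730/4934803019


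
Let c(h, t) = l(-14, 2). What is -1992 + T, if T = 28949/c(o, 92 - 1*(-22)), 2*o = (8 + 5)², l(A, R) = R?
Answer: 24965/2 ≈ 12483.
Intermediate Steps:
o = 169/2 (o = (8 + 5)²/2 = (½)*13² = (½)*169 = 169/2 ≈ 84.500)
c(h, t) = 2
T = 28949/2 ≈ 14475.
-1992 + T = -1992 + 28949/2 = 24965/2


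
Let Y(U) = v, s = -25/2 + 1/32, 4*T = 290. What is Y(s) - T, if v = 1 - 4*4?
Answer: -175/2 ≈ -87.500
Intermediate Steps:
T = 145/2 (T = (¼)*290 = 145/2 ≈ 72.500)
s = -399/32 (s = -25*½ + 1*(1/32) = -25/2 + 1/32 = -399/32 ≈ -12.469)
v = -15 (v = 1 - 16 = -15)
Y(U) = -15
Y(s) - T = -15 - 1*145/2 = -15 - 145/2 = -175/2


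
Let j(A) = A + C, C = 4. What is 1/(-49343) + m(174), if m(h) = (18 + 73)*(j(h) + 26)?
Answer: 916003451/49343 ≈ 18564.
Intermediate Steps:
j(A) = 4 + A (j(A) = A + 4 = 4 + A)
m(h) = 2730 + 91*h (m(h) = (18 + 73)*((4 + h) + 26) = 91*(30 + h) = 2730 + 91*h)
1/(-49343) + m(174) = 1/(-49343) + (2730 + 91*174) = -1/49343 + (2730 + 15834) = -1/49343 + 18564 = 916003451/49343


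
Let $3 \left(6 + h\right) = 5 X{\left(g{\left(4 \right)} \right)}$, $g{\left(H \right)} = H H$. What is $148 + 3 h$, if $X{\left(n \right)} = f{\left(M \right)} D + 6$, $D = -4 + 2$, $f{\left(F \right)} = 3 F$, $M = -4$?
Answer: $280$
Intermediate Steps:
$g{\left(H \right)} = H^{2}$
$D = -2$
$X{\left(n \right)} = 30$ ($X{\left(n \right)} = 3 \left(-4\right) \left(-2\right) + 6 = \left(-12\right) \left(-2\right) + 6 = 24 + 6 = 30$)
$h = 44$ ($h = -6 + \frac{5 \cdot 30}{3} = -6 + \frac{1}{3} \cdot 150 = -6 + 50 = 44$)
$148 + 3 h = 148 + 3 \cdot 44 = 148 + 132 = 280$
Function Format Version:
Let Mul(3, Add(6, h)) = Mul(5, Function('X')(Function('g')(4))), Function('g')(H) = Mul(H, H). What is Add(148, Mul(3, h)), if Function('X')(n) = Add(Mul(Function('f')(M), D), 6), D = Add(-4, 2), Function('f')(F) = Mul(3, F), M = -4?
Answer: 280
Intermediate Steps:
Function('g')(H) = Pow(H, 2)
D = -2
Function('X')(n) = 30 (Function('X')(n) = Add(Mul(Mul(3, -4), -2), 6) = Add(Mul(-12, -2), 6) = Add(24, 6) = 30)
h = 44 (h = Add(-6, Mul(Rational(1, 3), Mul(5, 30))) = Add(-6, Mul(Rational(1, 3), 150)) = Add(-6, 50) = 44)
Add(148, Mul(3, h)) = Add(148, Mul(3, 44)) = Add(148, 132) = 280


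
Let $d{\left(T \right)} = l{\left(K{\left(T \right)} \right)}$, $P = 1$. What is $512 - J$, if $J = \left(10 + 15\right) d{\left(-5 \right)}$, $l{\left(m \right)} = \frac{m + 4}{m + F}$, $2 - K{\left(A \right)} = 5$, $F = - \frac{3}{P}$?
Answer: $\frac{3097}{6} \approx 516.17$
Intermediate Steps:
$F = -3$ ($F = - \frac{3}{1} = \left(-3\right) 1 = -3$)
$K{\left(A \right)} = -3$ ($K{\left(A \right)} = 2 - 5 = -3$)
$l{\left(m \right)} = \frac{4 + m}{-3 + m}$ ($l{\left(m \right)} = \frac{m + 4}{m - 3} = \frac{4 + m}{-3 + m}$)
$d{\left(T \right)} = - \frac{1}{6}$ ($d{\left(T \right)} = \frac{4 - 3}{-3 - 3} = \frac{1}{-6} \cdot 1 = \left(- \frac{1}{6}\right) 1 = - \frac{1}{6}$)
$J = - \frac{25}{6}$ ($J = \left(10 + 15\right) \left(- \frac{1}{6}\right) = 25 \left(- \frac{1}{6}\right) = - \frac{25}{6} \approx -4.1667$)
$512 - J = 512 - - \frac{25}{6} = 512 + \frac{25}{6} = \frac{3097}{6}$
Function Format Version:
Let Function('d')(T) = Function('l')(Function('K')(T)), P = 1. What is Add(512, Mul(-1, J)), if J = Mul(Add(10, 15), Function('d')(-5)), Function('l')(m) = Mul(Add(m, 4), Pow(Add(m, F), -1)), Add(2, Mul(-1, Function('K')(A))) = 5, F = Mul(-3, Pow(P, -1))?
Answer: Rational(3097, 6) ≈ 516.17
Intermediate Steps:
F = -3 (F = Mul(-3, Pow(1, -1)) = Mul(-3, 1) = -3)
Function('K')(A) = -3 (Function('K')(A) = Add(2, Mul(-1, 5)) = Add(2, -5) = -3)
Function('l')(m) = Mul(Pow(Add(-3, m), -1), Add(4, m)) (Function('l')(m) = Mul(Add(m, 4), Pow(Add(m, -3), -1)) = Mul(Add(4, m), Pow(Add(-3, m), -1)) = Mul(Pow(Add(-3, m), -1), Add(4, m)))
Function('d')(T) = Rational(-1, 6) (Function('d')(T) = Mul(Pow(Add(-3, -3), -1), Add(4, -3)) = Mul(Pow(-6, -1), 1) = Mul(Rational(-1, 6), 1) = Rational(-1, 6))
J = Rational(-25, 6) (J = Mul(Add(10, 15), Rational(-1, 6)) = Mul(25, Rational(-1, 6)) = Rational(-25, 6) ≈ -4.1667)
Add(512, Mul(-1, J)) = Add(512, Mul(-1, Rational(-25, 6))) = Add(512, Rational(25, 6)) = Rational(3097, 6)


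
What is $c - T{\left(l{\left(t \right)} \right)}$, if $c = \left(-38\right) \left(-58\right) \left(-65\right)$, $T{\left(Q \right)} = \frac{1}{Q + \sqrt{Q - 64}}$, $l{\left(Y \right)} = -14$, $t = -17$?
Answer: $- \frac{19626613}{137} + \frac{i \sqrt{78}}{274} \approx -1.4326 \cdot 10^{5} + 0.032233 i$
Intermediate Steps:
$T{\left(Q \right)} = \frac{1}{Q + \sqrt{-64 + Q}}$
$c = -143260$ ($c = 2204 \left(-65\right) = -143260$)
$c - T{\left(l{\left(t \right)} \right)} = -143260 - \frac{1}{-14 + \sqrt{-64 - 14}} = -143260 - \frac{1}{-14 + \sqrt{-78}} = -143260 - \frac{1}{-14 + i \sqrt{78}}$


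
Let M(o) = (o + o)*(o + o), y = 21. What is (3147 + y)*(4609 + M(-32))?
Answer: 27577440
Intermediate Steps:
M(o) = 4*o² (M(o) = (2*o)*(2*o) = 4*o²)
(3147 + y)*(4609 + M(-32)) = (3147 + 21)*(4609 + 4*(-32)²) = 3168*(4609 + 4*1024) = 3168*(4609 + 4096) = 3168*8705 = 27577440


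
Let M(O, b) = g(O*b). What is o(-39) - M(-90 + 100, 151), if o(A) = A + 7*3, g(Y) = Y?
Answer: -1528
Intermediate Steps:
o(A) = 21 + A (o(A) = A + 21 = 21 + A)
M(O, b) = O*b
o(-39) - M(-90 + 100, 151) = (21 - 39) - (-90 + 100)*151 = -18 - 10*151 = -18 - 1*1510 = -18 - 1510 = -1528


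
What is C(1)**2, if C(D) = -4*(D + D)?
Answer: 64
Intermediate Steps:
C(D) = -8*D
C(1)**2 = (-8*1)**2 = (-8)**2 = 64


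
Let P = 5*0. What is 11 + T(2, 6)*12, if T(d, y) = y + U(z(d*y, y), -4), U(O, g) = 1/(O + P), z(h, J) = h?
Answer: 84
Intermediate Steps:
P = 0
U(O, g) = 1/O (U(O, g) = 1/(O + 0) = 1/O)
T(d, y) = y + 1/(d*y)
11 + T(2, 6)*12 = 11 + (6 + 1/(2*6))*12 = 11 + (6 + (1/2)*(1/6))*12 = 11 + (6 + 1/12)*12 = 11 + (73/12)*12 = 11 + 73 = 84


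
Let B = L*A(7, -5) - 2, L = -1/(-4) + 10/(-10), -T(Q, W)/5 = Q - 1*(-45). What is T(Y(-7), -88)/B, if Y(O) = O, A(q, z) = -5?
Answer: -760/7 ≈ -108.57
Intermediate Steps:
T(Q, W) = -225 - 5*Q (T(Q, W) = -5*(Q - 1*(-45)) = -5*(Q + 45) = -5*(45 + Q) = -225 - 5*Q)
L = -¾ (L = -1*(-¼) + 10*(-⅒) = ¼ - 1 = -¾ ≈ -0.75000)
B = 7/4 (B = -¾*(-5) - 2 = 15/4 - 2 = 7/4 ≈ 1.7500)
T(Y(-7), -88)/B = (-225 - 5*(-7))/(7/4) = (-225 + 35)*(4/7) = -190*4/7 = -760/7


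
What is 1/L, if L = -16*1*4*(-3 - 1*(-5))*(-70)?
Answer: 1/8960 ≈ 0.00011161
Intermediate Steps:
L = 8960 (L = -64*(-3 + 5)*(-70) = -64*2*(-70) = -16*8*(-70) = -128*(-70) = 8960)
1/L = 1/8960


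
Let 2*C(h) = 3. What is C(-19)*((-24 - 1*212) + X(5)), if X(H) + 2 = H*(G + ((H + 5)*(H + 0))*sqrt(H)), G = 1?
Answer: -699/2 + 375*sqrt(5) ≈ 489.03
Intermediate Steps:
C(h) = 3/2 (C(h) = (1/2)*3 = 3/2)
X(H) = -2 + H*(1 + H**(3/2)*(5 + H)) (X(H) = -2 + H*(1 + ((H + 5)*(H + 0))*sqrt(H)) = -2 + H*(1 + ((5 + H)*H)*sqrt(H)) = -2 + H*(1 + (H*(5 + H))*sqrt(H)) = -2 + H*(1 + H**(3/2)*(5 + H)))
C(-19)*((-24 - 1*212) + X(5)) = 3*((-24 - 1*212) + (-2 + 5 + 5**(7/2) + 5*5**(5/2)))/2 = 3*((-24 - 212) + (-2 + 5 + 125*sqrt(5) + 5*(25*sqrt(5))))/2 = 3*(-236 + (-2 + 5 + 125*sqrt(5) + 125*sqrt(5)))/2 = 3*(-236 + (3 + 250*sqrt(5)))/2 = 3*(-233 + 250*sqrt(5))/2 = -699/2 + 375*sqrt(5)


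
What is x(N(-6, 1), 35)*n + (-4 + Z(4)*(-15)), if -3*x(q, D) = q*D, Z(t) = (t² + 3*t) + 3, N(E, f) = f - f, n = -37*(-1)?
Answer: -469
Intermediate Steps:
n = 37
N(E, f) = 0
Z(t) = 3 + t² + 3*t
x(q, D) = -D*q/3 (x(q, D) = -q*D/3 = -D*q/3)
x(N(-6, 1), 35)*n + (-4 + Z(4)*(-15)) = -⅓*35*0*37 + (-4 + (3 + 4² + 3*4)*(-15)) = 0*37 + (-4 + (3 + 16 + 12)*(-15)) = 0 + (-4 + 31*(-15)) = 0 + (-4 - 465) = 0 - 469 = -469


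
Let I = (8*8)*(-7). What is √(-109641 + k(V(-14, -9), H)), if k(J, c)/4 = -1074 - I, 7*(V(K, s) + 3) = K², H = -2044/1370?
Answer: I*√112145 ≈ 334.88*I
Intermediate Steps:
H = -1022/685 (H = -2044*1/1370 = -1022/685 ≈ -1.4920)
I = -448 (I = 64*(-7) = -448)
V(K, s) = -3 + K²/7
k(J, c) = -2504 (k(J, c) = 4*(-1074 - 1*(-448)) = 4*(-1074 + 448) = 4*(-626) = -2504)
√(-109641 + k(V(-14, -9), H)) = √(-109641 - 2504) = √(-112145) = I*√112145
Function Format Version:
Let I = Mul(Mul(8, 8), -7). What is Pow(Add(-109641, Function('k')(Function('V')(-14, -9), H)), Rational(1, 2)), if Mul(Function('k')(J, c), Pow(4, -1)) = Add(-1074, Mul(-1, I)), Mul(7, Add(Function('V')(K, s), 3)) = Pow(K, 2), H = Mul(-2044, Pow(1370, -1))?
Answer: Mul(I, Pow(112145, Rational(1, 2))) ≈ Mul(334.88, I)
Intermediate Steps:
H = Rational(-1022, 685) (H = Mul(-2044, Rational(1, 1370)) = Rational(-1022, 685) ≈ -1.4920)
I = -448 (I = Mul(64, -7) = -448)
Function('V')(K, s) = Add(-3, Mul(Rational(1, 7), Pow(K, 2)))
Function('k')(J, c) = -2504 (Function('k')(J, c) = Mul(4, Add(-1074, Mul(-1, -448))) = Mul(4, Add(-1074, 448)) = Mul(4, -626) = -2504)
Pow(Add(-109641, Function('k')(Function('V')(-14, -9), H)), Rational(1, 2)) = Pow(Add(-109641, -2504), Rational(1, 2)) = Pow(-112145, Rational(1, 2)) = Mul(I, Pow(112145, Rational(1, 2)))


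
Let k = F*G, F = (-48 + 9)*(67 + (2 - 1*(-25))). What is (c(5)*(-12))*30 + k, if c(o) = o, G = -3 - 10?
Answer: 45858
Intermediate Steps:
G = -13
F = -3666 (F = -39*(67 + (2 + 25)) = -39*(67 + 27) = -39*94 = -3666)
k = 47658 (k = -3666*(-13) = 47658)
(c(5)*(-12))*30 + k = (5*(-12))*30 + 47658 = -60*30 + 47658 = -1800 + 47658 = 45858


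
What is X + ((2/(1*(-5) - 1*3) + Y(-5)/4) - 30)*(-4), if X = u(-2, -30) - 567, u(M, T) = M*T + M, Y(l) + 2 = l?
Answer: -381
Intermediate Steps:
Y(l) = -2 + l
u(M, T) = M + M*T
X = -509 (X = -2*(1 - 30) - 567 = -2*(-29) - 567 = 58 - 567 = -509)
X + ((2/(1*(-5) - 1*3) + Y(-5)/4) - 30)*(-4) = -509 + ((2/(1*(-5) - 1*3) + (-2 - 5)/4) - 30)*(-4) = -509 + ((2/(-5 - 3) - 7*¼) - 30)*(-4) = -509 + ((2/(-8) - 7/4) - 30)*(-4) = -509 + ((2*(-⅛) - 7/4) - 30)*(-4) = -509 + ((-¼ - 7/4) - 30)*(-4) = -509 + (-2 - 30)*(-4) = -509 - 32*(-4) = -509 + 128 = -381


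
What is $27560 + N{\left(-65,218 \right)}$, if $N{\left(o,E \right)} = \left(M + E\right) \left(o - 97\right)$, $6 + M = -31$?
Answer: $-1762$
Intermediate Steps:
$M = -37$ ($M = -6 - 31 = -37$)
$N{\left(o,E \right)} = \left(-97 + o\right) \left(-37 + E\right)$ ($N{\left(o,E \right)} = \left(-37 + E\right) \left(o - 97\right) = \left(-37 + E\right) \left(-97 + o\right) = \left(-97 + o\right) \left(-37 + E\right)$)
$27560 + N{\left(-65,218 \right)} = 27560 + \left(3589 - 21146 - -2405 + 218 \left(-65\right)\right) = 27560 + \left(3589 - 21146 + 2405 - 14170\right) = 27560 - 29322 = -1762$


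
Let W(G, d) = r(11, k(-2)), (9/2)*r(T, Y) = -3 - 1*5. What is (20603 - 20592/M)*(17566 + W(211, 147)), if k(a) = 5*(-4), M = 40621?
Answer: 132294509339938/365589 ≈ 3.6187e+8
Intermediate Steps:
k(a) = -20
r(T, Y) = -16/9 (r(T, Y) = 2*(-3 - 1*5)/9 = 2*(-3 - 5)/9 = (2/9)*(-8) = -16/9)
W(G, d) = -16/9
(20603 - 20592/M)*(17566 + W(211, 147)) = (20603 - 20592/40621)*(17566 - 16/9) = (20603 - 20592*1/40621)*(158078/9) = (20603 - 20592/40621)*(158078/9) = (836893871/40621)*(158078/9) = 132294509339938/365589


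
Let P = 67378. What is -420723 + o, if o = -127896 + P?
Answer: -481241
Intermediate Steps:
o = -60518 (o = -127896 + 67378 = -60518)
-420723 + o = -420723 - 60518 = -481241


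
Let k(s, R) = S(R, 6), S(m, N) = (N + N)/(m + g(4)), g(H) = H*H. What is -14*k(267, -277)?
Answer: 56/87 ≈ 0.64368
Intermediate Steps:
g(H) = H²
S(m, N) = 2*N/(16 + m) (S(m, N) = (N + N)/(m + 4²) = (2*N)/(m + 16) = (2*N)/(16 + m) = 2*N/(16 + m))
k(s, R) = 12/(16 + R) (k(s, R) = 2*6/(16 + R) = 12/(16 + R))
-14*k(267, -277) = -168/(16 - 277) = -168/(-261) = -168*(-1)/261 = -14*(-4/87) = 56/87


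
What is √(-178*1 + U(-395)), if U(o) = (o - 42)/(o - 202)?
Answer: I*√63179913/597 ≈ 13.314*I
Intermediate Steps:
U(o) = (-42 + o)/(-202 + o)
√(-178*1 + U(-395)) = √(-178*1 + (-42 - 395)/(-202 - 395)) = √(-178 - 437/(-597)) = √(-178 - 1/597*(-437)) = √(-178 + 437/597) = √(-105829/597) = I*√63179913/597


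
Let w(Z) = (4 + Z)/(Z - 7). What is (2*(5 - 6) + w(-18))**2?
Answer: 1296/625 ≈ 2.0736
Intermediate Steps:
w(Z) = (4 + Z)/(-7 + Z)
(2*(5 - 6) + w(-18))**2 = (2*(5 - 6) + (4 - 18)/(-7 - 18))**2 = (2*(-1) - 14/(-25))**2 = (-2 - 1/25*(-14))**2 = (-2 + 14/25)**2 = (-36/25)**2 = 1296/625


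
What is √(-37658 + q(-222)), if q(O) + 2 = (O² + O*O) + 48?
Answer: 14*√311 ≈ 246.89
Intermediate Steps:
q(O) = 46 + 2*O² (q(O) = -2 + ((O² + O*O) + 48) = -2 + ((O² + O²) + 48) = -2 + (2*O² + 48) = -2 + (48 + 2*O²) = 46 + 2*O²)
√(-37658 + q(-222)) = √(-37658 + (46 + 2*(-222)²)) = √(-37658 + (46 + 2*49284)) = √(-37658 + (46 + 98568)) = √(-37658 + 98614) = √60956 = 14*√311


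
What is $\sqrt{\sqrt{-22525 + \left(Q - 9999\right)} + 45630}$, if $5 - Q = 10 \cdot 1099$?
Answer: $\sqrt{45630 + i \sqrt{43509}} \approx 213.61 + 0.4882 i$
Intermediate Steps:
$Q = -10985$ ($Q = 5 - 10 \cdot 1099 = 5 - 10990 = -10985$)
$\sqrt{\sqrt{-22525 + \left(Q - 9999\right)} + 45630} = \sqrt{\sqrt{-22525 - 20984} + 45630} = \sqrt{\sqrt{-43509} + 45630} = \sqrt{i \sqrt{43509} + 45630} = \sqrt{45630 + i \sqrt{43509}}$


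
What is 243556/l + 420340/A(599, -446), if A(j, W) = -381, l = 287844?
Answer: -10074962677/9139047 ≈ -1102.4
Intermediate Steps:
243556/l + 420340/A(599, -446) = 243556/287844 + 420340/(-381) = 243556*(1/287844) + 420340*(-1/381) = 60889/71961 - 420340/381 = -10074962677/9139047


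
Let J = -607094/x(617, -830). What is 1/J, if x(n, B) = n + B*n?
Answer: 511493/607094 ≈ 0.84253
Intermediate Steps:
J = 607094/511493 (J = -607094*1/(617*(1 - 830)) = -607094/(617*(-829)) = -607094/(-511493) = -607094*(-1/511493) = 607094/511493 ≈ 1.1869)
1/J = 1/(607094/511493) = 511493/607094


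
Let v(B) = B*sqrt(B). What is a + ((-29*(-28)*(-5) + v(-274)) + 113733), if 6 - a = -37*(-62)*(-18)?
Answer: 150971 - 274*I*sqrt(274) ≈ 1.5097e+5 - 4535.5*I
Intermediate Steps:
v(B) = B**(3/2)
a = 41298 (a = 6 - (-37*(-62))*(-18) = 6 - 2294*(-18) = 6 - 1*(-41292) = 6 + 41292 = 41298)
a + ((-29*(-28)*(-5) + v(-274)) + 113733) = 41298 + ((-29*(-28)*(-5) + (-274)**(3/2)) + 113733) = 41298 + ((812*(-5) - 274*I*sqrt(274)) + 113733) = 41298 + ((-4060 - 274*I*sqrt(274)) + 113733) = 41298 + (109673 - 274*I*sqrt(274)) = 150971 - 274*I*sqrt(274)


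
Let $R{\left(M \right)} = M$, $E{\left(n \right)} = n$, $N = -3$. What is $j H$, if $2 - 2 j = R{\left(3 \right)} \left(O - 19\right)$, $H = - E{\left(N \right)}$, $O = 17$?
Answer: $12$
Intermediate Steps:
$H = 3$ ($H = \left(-1\right) \left(-3\right) = 3$)
$j = 4$ ($j = 1 - \frac{3 \left(17 - 19\right)}{2} = 1 - \frac{3 \left(-2\right)}{2} = 1 - -3 = 1 + 3 = 4$)
$j H = 4 \cdot 3 = 12$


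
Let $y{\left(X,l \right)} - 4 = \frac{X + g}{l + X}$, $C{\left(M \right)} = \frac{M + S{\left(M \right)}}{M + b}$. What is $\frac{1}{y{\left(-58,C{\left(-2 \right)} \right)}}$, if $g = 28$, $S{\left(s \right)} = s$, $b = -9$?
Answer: $\frac{317}{1433} \approx 0.22121$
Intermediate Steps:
$C{\left(M \right)} = \frac{2 M}{-9 + M}$ ($C{\left(M \right)} = \frac{M + M}{M - 9} = \frac{2 M}{-9 + M}$)
$y{\left(X,l \right)} = 4 + \frac{28 + X}{X + l}$ ($y{\left(X,l \right)} = 4 + \frac{X + 28}{l + X} = 4 + \frac{28 + X}{X + l}$)
$\frac{1}{y{\left(-58,C{\left(-2 \right)} \right)}} = \frac{1}{\frac{1}{-58 + 2 \left(-2\right) \frac{1}{-9 - 2}} \left(28 + 4 \cdot 2 \left(-2\right) \frac{1}{-9 - 2} + 5 \left(-58\right)\right)} = \frac{1}{\frac{1}{-58 + 2 \left(-2\right) \frac{1}{-11}} \left(28 + 4 \cdot 2 \left(-2\right) \frac{1}{-11} - 290\right)} = \frac{1}{\frac{1}{-58 + 2 \left(-2\right) \left(- \frac{1}{11}\right)} \left(28 + 4 \cdot 2 \left(-2\right) \left(- \frac{1}{11}\right) - 290\right)} = \frac{1}{\frac{1}{-58 + \frac{4}{11}} \left(28 + 4 \cdot \frac{4}{11} - 290\right)} = \frac{1}{\frac{1}{- \frac{634}{11}} \left(28 + \frac{16}{11} - 290\right)} = \frac{1}{\left(- \frac{11}{634}\right) \left(- \frac{2866}{11}\right)} = \frac{1}{\frac{1433}{317}} = \frac{317}{1433}$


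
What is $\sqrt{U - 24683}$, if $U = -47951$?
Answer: $i \sqrt{72634} \approx 269.51 i$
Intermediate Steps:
$\sqrt{U - 24683} = \sqrt{-47951 - 24683} = \sqrt{-72634} = i \sqrt{72634}$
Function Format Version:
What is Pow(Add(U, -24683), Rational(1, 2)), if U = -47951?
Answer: Mul(I, Pow(72634, Rational(1, 2))) ≈ Mul(269.51, I)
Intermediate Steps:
Pow(Add(U, -24683), Rational(1, 2)) = Pow(Add(-47951, -24683), Rational(1, 2)) = Pow(-72634, Rational(1, 2)) = Mul(I, Pow(72634, Rational(1, 2)))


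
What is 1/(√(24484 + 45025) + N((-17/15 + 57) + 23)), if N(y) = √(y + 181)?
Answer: 15/(√58470 + 15*√69509) ≈ 0.0035744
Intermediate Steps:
N(y) = √(181 + y)
1/(√(24484 + 45025) + N((-17/15 + 57) + 23)) = 1/(√(24484 + 45025) + √(181 + ((-17/15 + 57) + 23))) = 1/(√69509 + √(181 + ((-17*1/15 + 57) + 23))) = 1/(√69509 + √(181 + ((-17/15 + 57) + 23))) = 1/(√69509 + √(181 + (838/15 + 23))) = 1/(√69509 + √(181 + 1183/15)) = 1/(√69509 + √(3898/15)) = 1/(√69509 + √58470/15)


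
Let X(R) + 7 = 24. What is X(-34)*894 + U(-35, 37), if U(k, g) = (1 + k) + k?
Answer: 15129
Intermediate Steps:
U(k, g) = 1 + 2*k
X(R) = 17 (X(R) = -7 + 24 = 17)
X(-34)*894 + U(-35, 37) = 17*894 + (1 + 2*(-35)) = 15198 + (1 - 70) = 15198 - 69 = 15129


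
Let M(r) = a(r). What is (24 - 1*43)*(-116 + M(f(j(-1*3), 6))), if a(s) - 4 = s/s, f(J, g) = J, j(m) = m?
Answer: 2109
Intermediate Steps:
a(s) = 5 (a(s) = 4 + s/s = 4 + 1 = 5)
M(r) = 5
(24 - 1*43)*(-116 + M(f(j(-1*3), 6))) = (24 - 1*43)*(-116 + 5) = (24 - 43)*(-111) = -19*(-111) = 2109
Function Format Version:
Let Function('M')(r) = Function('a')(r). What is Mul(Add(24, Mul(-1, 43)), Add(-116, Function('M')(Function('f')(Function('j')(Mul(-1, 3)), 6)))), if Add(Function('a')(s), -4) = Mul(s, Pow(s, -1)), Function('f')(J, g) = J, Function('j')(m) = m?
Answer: 2109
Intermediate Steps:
Function('a')(s) = 5 (Function('a')(s) = Add(4, Mul(s, Pow(s, -1))) = Add(4, 1) = 5)
Function('M')(r) = 5
Mul(Add(24, Mul(-1, 43)), Add(-116, Function('M')(Function('f')(Function('j')(Mul(-1, 3)), 6)))) = Mul(Add(24, Mul(-1, 43)), Add(-116, 5)) = Mul(Add(24, -43), -111) = Mul(-19, -111) = 2109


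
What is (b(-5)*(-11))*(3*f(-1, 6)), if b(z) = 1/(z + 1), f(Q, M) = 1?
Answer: 33/4 ≈ 8.2500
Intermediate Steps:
b(z) = 1/(1 + z)
(b(-5)*(-11))*(3*f(-1, 6)) = (-11/(1 - 5))*(3*1) = (-11/(-4))*3 = -¼*(-11)*3 = (11/4)*3 = 33/4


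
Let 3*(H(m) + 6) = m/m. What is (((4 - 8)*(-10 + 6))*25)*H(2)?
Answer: -6800/3 ≈ -2266.7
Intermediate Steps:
H(m) = -17/3 (H(m) = -6 + (m/m)/3 = -6 + (⅓)*1 = -6 + ⅓ = -17/3)
(((4 - 8)*(-10 + 6))*25)*H(2) = (((4 - 8)*(-10 + 6))*25)*(-17/3) = (-4*(-4)*25)*(-17/3) = (16*25)*(-17/3) = 400*(-17/3) = -6800/3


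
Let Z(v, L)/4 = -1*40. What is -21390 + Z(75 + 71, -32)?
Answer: -21550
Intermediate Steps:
Z(v, L) = -160 (Z(v, L) = 4*(-1*40) = 4*(-40) = -160)
-21390 + Z(75 + 71, -32) = -21390 - 160 = -21550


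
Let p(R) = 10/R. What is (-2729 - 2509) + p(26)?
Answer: -68089/13 ≈ -5237.6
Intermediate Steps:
(-2729 - 2509) + p(26) = (-2729 - 2509) + 10/26 = -5238 + 10*(1/26) = -5238 + 5/13 = -68089/13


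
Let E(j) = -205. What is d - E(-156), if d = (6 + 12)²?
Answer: 529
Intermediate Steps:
d = 324 (d = 18² = 324)
d - E(-156) = 324 - 1*(-205) = 324 + 205 = 529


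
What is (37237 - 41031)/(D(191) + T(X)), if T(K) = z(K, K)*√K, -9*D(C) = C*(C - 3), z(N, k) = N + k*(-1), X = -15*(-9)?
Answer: 17073/17954 ≈ 0.95093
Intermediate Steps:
X = 135
z(N, k) = N - k
D(C) = -C*(-3 + C)/9 (D(C) = -C*(C - 3)/9 = -C*(-3 + C)/9)
T(K) = 0 (T(K) = (K - K)*√K = 0*√K = 0)
(37237 - 41031)/(D(191) + T(X)) = (37237 - 41031)/((⅑)*191*(3 - 1*191) + 0) = -3794/((⅑)*191*(3 - 191) + 0) = -3794/((⅑)*191*(-188) + 0) = -3794/(-35908/9 + 0) = -3794/(-35908/9) = -3794*(-9/35908) = 17073/17954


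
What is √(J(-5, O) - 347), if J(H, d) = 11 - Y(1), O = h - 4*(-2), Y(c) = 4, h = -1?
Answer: 2*I*√85 ≈ 18.439*I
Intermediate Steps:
O = 7 (O = -1 - 4*(-2) = -1 + 8 = 7)
J(H, d) = 7 (J(H, d) = 11 - 1*4 = 11 - 4 = 7)
√(J(-5, O) - 347) = √(7 - 347) = √(-340) = 2*I*√85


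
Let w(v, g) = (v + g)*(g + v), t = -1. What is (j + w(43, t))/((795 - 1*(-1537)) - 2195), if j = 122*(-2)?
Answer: 1520/137 ≈ 11.095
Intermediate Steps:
w(v, g) = (g + v)² (w(v, g) = (g + v)*(g + v) = (g + v)²)
j = -244
(j + w(43, t))/((795 - 1*(-1537)) - 2195) = (-244 + (-1 + 43)²)/((795 - 1*(-1537)) - 2195) = (-244 + 42²)/((795 + 1537) - 2195) = (-244 + 1764)/(2332 - 2195) = 1520/137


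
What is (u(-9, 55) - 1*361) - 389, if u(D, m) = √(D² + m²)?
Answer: -750 + √3106 ≈ -694.27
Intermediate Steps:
(u(-9, 55) - 1*361) - 389 = (√((-9)² + 55²) - 1*361) - 389 = (√(81 + 3025) - 361) - 389 = (√3106 - 361) - 389 = (-361 + √3106) - 389 = -750 + √3106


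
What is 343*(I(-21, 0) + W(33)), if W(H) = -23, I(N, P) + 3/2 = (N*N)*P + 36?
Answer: 7889/2 ≈ 3944.5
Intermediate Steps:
I(N, P) = 69/2 + P*N**2 (I(N, P) = -3/2 + ((N*N)*P + 36) = -3/2 + (N**2*P + 36) = -3/2 + (P*N**2 + 36) = -3/2 + (36 + P*N**2) = 69/2 + P*N**2)
343*(I(-21, 0) + W(33)) = 343*((69/2 + 0*(-21)**2) - 23) = 343*((69/2 + 0*441) - 23) = 343*((69/2 + 0) - 23) = 343*(69/2 - 23) = 343*(23/2) = 7889/2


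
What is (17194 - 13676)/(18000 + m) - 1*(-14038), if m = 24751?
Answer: 600142056/42751 ≈ 14038.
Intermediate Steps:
(17194 - 13676)/(18000 + m) - 1*(-14038) = (17194 - 13676)/(18000 + 24751) - 1*(-14038) = 3518/42751 + 14038 = 600142056/42751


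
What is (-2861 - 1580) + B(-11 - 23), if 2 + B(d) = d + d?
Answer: -4511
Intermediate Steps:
B(d) = -2 + 2*d (B(d) = -2 + (d + d) = -2 + 2*d)
(-2861 - 1580) + B(-11 - 23) = (-2861 - 1580) + (-2 + 2*(-11 - 23)) = -4441 + (-2 + 2*(-34)) = -4441 + (-2 - 68) = -4441 - 70 = -4511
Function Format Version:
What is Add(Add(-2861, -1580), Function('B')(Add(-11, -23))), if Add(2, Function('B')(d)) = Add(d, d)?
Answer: -4511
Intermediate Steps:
Function('B')(d) = Add(-2, Mul(2, d)) (Function('B')(d) = Add(-2, Add(d, d)) = Add(-2, Mul(2, d)))
Add(Add(-2861, -1580), Function('B')(Add(-11, -23))) = Add(Add(-2861, -1580), Add(-2, Mul(2, Add(-11, -23)))) = Add(-4441, Add(-2, Mul(2, -34))) = Add(-4441, Add(-2, -68)) = Add(-4441, -70) = -4511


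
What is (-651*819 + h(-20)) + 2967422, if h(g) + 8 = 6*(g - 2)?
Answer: 2434113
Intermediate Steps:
h(g) = -20 + 6*g (h(g) = -8 + 6*(g - 2) = -8 + 6*(-2 + g) = -8 + (-12 + 6*g) = -20 + 6*g)
(-651*819 + h(-20)) + 2967422 = (-651*819 + (-20 + 6*(-20))) + 2967422 = (-533169 + (-20 - 120)) + 2967422 = (-533169 - 140) + 2967422 = -533309 + 2967422 = 2434113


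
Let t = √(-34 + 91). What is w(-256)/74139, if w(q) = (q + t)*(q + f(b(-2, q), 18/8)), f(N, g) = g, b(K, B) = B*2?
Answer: 64960/74139 - 1015*√57/296556 ≈ 0.85035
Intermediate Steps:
b(K, B) = 2*B
t = √57 ≈ 7.5498
w(q) = (9/4 + q)*(q + √57) (w(q) = (q + √57)*(q + 18/8) = (q + √57)*(q + 18*(⅛)) = (q + √57)*(q + 9/4) = (q + √57)*(9/4 + q) = (9/4 + q)*(q + √57))
w(-256)/74139 = ((-256)² + (9/4)*(-256) + 9*√57/4 - 256*√57)/74139 = (65536 - 576 + 9*√57/4 - 256*√57)*(1/74139) = (64960 - 1015*√57/4)*(1/74139) = 64960/74139 - 1015*√57/296556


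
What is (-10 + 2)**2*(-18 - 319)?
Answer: -21568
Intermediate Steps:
(-10 + 2)**2*(-18 - 319) = (-8)**2*(-337) = 64*(-337) = -21568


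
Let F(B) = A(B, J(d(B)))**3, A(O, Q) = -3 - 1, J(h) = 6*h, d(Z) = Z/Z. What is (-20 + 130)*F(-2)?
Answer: -7040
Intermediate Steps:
d(Z) = 1
A(O, Q) = -4
F(B) = -64 (F(B) = (-4)**3 = -64)
(-20 + 130)*F(-2) = (-20 + 130)*(-64) = 110*(-64) = -7040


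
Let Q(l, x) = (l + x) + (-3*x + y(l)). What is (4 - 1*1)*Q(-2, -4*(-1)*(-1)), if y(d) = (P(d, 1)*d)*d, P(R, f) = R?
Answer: -6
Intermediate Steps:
y(d) = d³ (y(d) = (d*d)*d = d²*d = d³)
Q(l, x) = l + l³ - 2*x (Q(l, x) = (l + x) + (-3*x + l³) = (l + x) + (l³ - 3*x) = l + l³ - 2*x)
(4 - 1*1)*Q(-2, -4*(-1)*(-1)) = (4 - 1*1)*(-2 + (-2)³ - 2*(-4*(-1))*(-1)) = (4 - 1)*(-2 - 8 - 8*(-1)) = 3*(-2 - 8 - 2*(-4)) = 3*(-2 - 8 + 8) = 3*(-2) = -6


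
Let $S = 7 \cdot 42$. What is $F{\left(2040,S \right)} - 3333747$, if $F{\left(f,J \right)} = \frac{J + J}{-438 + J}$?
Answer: $- \frac{40005013}{12} \approx -3.3338 \cdot 10^{6}$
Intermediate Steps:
$S = 294$
$F{\left(f,J \right)} = \frac{2 J}{-438 + J}$
$F{\left(2040,S \right)} - 3333747 = 2 \cdot 294 \frac{1}{-438 + 294} - 3333747 = 2 \cdot 294 \frac{1}{-144} - 3333747 = 2 \cdot 294 \left(- \frac{1}{144}\right) - 3333747 = - \frac{49}{12} - 3333747 = - \frac{40005013}{12}$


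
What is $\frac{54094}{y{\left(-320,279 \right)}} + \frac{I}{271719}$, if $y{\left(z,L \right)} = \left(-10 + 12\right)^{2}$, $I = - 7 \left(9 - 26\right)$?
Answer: $\frac{1049883433}{77634} \approx 13524.0$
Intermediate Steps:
$I = 119$ ($I = - 7 \left(9 - 26\right) = \left(-7\right) \left(-17\right) = 119$)
$y{\left(z,L \right)} = 4$ ($y{\left(z,L \right)} = 2^{2} = 4$)
$\frac{54094}{y{\left(-320,279 \right)}} + \frac{I}{271719} = \frac{54094}{4} + \frac{119}{271719} = 54094 \cdot \frac{1}{4} + 119 \cdot \frac{1}{271719} = \frac{27047}{2} + \frac{17}{38817} = \frac{1049883433}{77634}$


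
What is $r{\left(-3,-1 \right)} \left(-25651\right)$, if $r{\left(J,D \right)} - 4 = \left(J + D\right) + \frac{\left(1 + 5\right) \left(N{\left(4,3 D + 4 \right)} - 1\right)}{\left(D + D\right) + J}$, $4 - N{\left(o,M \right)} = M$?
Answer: $\frac{307812}{5} \approx 61562.0$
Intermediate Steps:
$N{\left(o,M \right)} = 4 - M$
$r{\left(J,D \right)} = 4 + D + J + \frac{-6 - 18 D}{J + 2 D}$ ($r{\left(J,D \right)} = 4 + \left(\left(J + D\right) + \frac{\left(1 + 5\right) \left(\left(4 - \left(3 D + 4\right)\right) - 1\right)}{\left(D + D\right) + J}\right) = 4 + \left(\left(D + J\right) + \frac{6 \left(\left(4 - \left(4 + 3 D\right)\right) - 1\right)}{2 D + J}\right) = 4 + \left(\left(D + J\right) + \frac{6 \left(\left(4 - \left(4 + 3 D\right)\right) - 1\right)}{J + 2 D}\right) = 4 + \left(\left(D + J\right) + \frac{6 \left(- 3 D - 1\right)}{J + 2 D}\right) = 4 + \left(\left(D + J\right) + \frac{6 \left(-1 - 3 D\right)}{J + 2 D}\right) = 4 + \left(\left(D + J\right) + \frac{-6 - 18 D}{J + 2 D}\right) = 4 + \left(D + J + \frac{-6 - 18 D}{J + 2 D}\right) = 4 + D + J + \frac{-6 - 18 D}{J + 2 D}$)
$r{\left(-3,-1 \right)} \left(-25651\right) = \frac{-6 + \left(-3\right)^{2} - -10 + 2 \left(-1\right)^{2} + 4 \left(-3\right) + 3 \left(-1\right) \left(-3\right)}{-3 + 2 \left(-1\right)} \left(-25651\right) = \frac{-6 + 9 + 10 + 2 \cdot 1 - 12 + 9}{-3 - 2} \left(-25651\right) = \frac{-6 + 9 + 10 + 2 - 12 + 9}{-5} \left(-25651\right) = \left(- \frac{1}{5}\right) 12 \left(-25651\right) = \left(- \frac{12}{5}\right) \left(-25651\right) = \frac{307812}{5}$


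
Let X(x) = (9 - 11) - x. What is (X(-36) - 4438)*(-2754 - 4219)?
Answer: 30709092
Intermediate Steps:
X(x) = -2 - x
(X(-36) - 4438)*(-2754 - 4219) = ((-2 - 1*(-36)) - 4438)*(-2754 - 4219) = ((-2 + 36) - 4438)*(-6973) = (34 - 4438)*(-6973) = -4404*(-6973) = 30709092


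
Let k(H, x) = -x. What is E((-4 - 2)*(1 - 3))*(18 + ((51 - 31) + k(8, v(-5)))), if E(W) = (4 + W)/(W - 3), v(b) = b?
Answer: 688/9 ≈ 76.444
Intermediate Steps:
E(W) = (4 + W)/(-3 + W)
E((-4 - 2)*(1 - 3))*(18 + ((51 - 31) + k(8, v(-5)))) = ((4 + (-4 - 2)*(1 - 3))/(-3 + (-4 - 2)*(1 - 3)))*(18 + ((51 - 31) - 1*(-5))) = ((4 - 6*(-2))/(-3 - 6*(-2)))*(18 + (20 + 5)) = ((4 + 12)/(-3 + 12))*(18 + 25) = (16/9)*43 = 688/9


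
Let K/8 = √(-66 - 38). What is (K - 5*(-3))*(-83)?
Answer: -1245 - 1328*I*√26 ≈ -1245.0 - 6771.5*I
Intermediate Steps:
K = 16*I*√26 (K = 8*√(-66 - 38) = 8*√(-104) = 8*(2*I*√26) = 16*I*√26 ≈ 81.584*I)
(K - 5*(-3))*(-83) = (16*I*√26 - 5*(-3))*(-83) = (16*I*√26 + 15)*(-83) = (15 + 16*I*√26)*(-83) = -1245 - 1328*I*√26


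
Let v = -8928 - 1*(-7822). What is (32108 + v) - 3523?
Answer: 27479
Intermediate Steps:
v = -1106 (v = -8928 + 7822 = -1106)
(32108 + v) - 3523 = (32108 - 1106) - 3523 = 31002 - 3523 = 27479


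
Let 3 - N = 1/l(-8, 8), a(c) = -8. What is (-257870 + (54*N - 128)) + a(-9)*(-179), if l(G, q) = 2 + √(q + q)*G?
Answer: -1282011/5 ≈ -2.5640e+5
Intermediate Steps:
l(G, q) = 2 + G*√2*√q (l(G, q) = 2 + √(2*q)*G = 2 + (√2*√q)*G = 2 + G*√2*√q)
N = 91/30 (N = 3 - 1/(2 - 8*√2*√8) = 3 - 1/(2 - 8*√2*2*√2) = 3 - 1/(2 - 32) = 3 - 1/(-30) = 3 - 1*(-1/30) = 3 + 1/30 = 91/30 ≈ 3.0333)
(-257870 + (54*N - 128)) + a(-9)*(-179) = (-257870 + (54*(91/30) - 128)) - 8*(-179) = (-257870 + (819/5 - 128)) + 1432 = (-257870 + 179/5) + 1432 = -1289171/5 + 1432 = -1282011/5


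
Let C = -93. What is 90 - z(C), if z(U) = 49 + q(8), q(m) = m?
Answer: 33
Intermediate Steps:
z(U) = 57 (z(U) = 49 + 8 = 57)
90 - z(C) = 90 - 1*57 = 90 - 57 = 33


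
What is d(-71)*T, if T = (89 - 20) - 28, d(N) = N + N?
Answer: -5822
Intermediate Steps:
d(N) = 2*N
T = 41 (T = 69 - 28 = 41)
d(-71)*T = (2*(-71))*41 = -142*41 = -5822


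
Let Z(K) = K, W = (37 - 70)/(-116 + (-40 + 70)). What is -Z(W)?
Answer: -33/86 ≈ -0.38372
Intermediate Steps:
W = 33/86 (W = -33/(-116 + 30) = -33/(-86) = -33*(-1/86) = 33/86 ≈ 0.38372)
-Z(W) = -1*33/86 = -33/86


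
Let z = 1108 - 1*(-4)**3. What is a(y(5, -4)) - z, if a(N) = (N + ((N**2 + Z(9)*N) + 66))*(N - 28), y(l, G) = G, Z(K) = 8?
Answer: -2644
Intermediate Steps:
z = 1172 (z = 1108 - 1*(-64) = 1108 + 64 = 1172)
a(N) = (-28 + N)*(66 + N**2 + 9*N) (a(N) = (N + ((N**2 + 8*N) + 66))*(N - 28) = (N + (66 + N**2 + 8*N))*(-28 + N) = (66 + N**2 + 9*N)*(-28 + N) = (-28 + N)*(66 + N**2 + 9*N))
a(y(5, -4)) - z = (-1848 + (-4)**3 - 186*(-4) - 19*(-4)**2) - 1*1172 = (-1848 - 64 + 744 - 19*16) - 1172 = (-1848 - 64 + 744 - 304) - 1172 = -1472 - 1172 = -2644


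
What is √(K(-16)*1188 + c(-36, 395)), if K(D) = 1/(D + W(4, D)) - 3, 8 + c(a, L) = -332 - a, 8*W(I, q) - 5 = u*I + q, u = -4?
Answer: 2*I*√23600455/155 ≈ 62.684*I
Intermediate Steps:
W(I, q) = 5/8 - I/2 + q/8 (W(I, q) = 5/8 + (-4*I + q)/8 = 5/8 + (q - 4*I)/8 = 5/8 + (-I/2 + q/8) = 5/8 - I/2 + q/8)
c(a, L) = -340 - a (c(a, L) = -8 + (-332 - a) = -340 - a)
K(D) = -3 + 1/(-11/8 + 9*D/8) (K(D) = 1/(D + (5/8 - ½*4 + D/8)) - 3 = 1/(D + (5/8 - 2 + D/8)) - 3 = 1/(D + (-11/8 + D/8)) - 3 = 1/(-11/8 + 9*D/8) - 3 = -3 + 1/(-11/8 + 9*D/8))
√(K(-16)*1188 + c(-36, 395)) = √(((41 - 27*(-16))/(-11 + 9*(-16)))*1188 + (-340 - 1*(-36))) = √(((41 + 432)/(-11 - 144))*1188 + (-340 + 36)) = √((473/(-155))*1188 - 304) = √(-1/155*473*1188 - 304) = √(-473/155*1188 - 304) = √(-561924/155 - 304) = √(-609044/155) = 2*I*√23600455/155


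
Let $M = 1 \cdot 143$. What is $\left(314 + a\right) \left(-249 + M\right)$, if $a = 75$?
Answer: $-41234$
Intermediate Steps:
$M = 143$
$\left(314 + a\right) \left(-249 + M\right) = \left(314 + 75\right) \left(-249 + 143\right) = 389 \left(-106\right) = -41234$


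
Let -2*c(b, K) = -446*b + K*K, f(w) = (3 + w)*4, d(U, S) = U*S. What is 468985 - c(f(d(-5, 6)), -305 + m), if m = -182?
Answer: 1223307/2 ≈ 6.1165e+5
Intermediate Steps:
d(U, S) = S*U
f(w) = 12 + 4*w
c(b, K) = 223*b - K²/2 (c(b, K) = -(-446*b + K*K)/2 = -(-446*b + K²)/2 = -(K² - 446*b)/2 = 223*b - K²/2)
468985 - c(f(d(-5, 6)), -305 + m) = 468985 - (223*(12 + 4*(6*(-5))) - (-305 - 182)²/2) = 468985 - (223*(12 + 4*(-30)) - ½*(-487)²) = 468985 - (223*(12 - 120) - ½*237169) = 468985 - (223*(-108) - 237169/2) = 468985 - (-24084 - 237169/2) = 468985 - 1*(-285337/2) = 468985 + 285337/2 = 1223307/2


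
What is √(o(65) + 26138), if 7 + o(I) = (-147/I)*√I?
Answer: √(110403475 - 9555*√65)/65 ≈ 161.59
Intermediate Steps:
o(I) = -7 - 147/√I (o(I) = -7 + (-147/I)*√I = -7 - 147/√I)
√(o(65) + 26138) = √((-7 - 147*√65/65) + 26138) = √(26131 - 147*√65/65)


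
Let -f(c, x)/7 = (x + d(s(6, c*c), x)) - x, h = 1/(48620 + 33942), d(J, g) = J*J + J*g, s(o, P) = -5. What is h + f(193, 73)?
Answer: 196497561/82562 ≈ 2380.0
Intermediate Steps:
d(J, g) = J**2 + J*g
h = 1/82562 ≈ 1.2112e-5
f(c, x) = -175 + 35*x (f(c, x) = -7*((x - 5*(-5 + x)) - x) = -7*((x + (25 - 5*x)) - x) = -7*((25 - 4*x) - x) = -7*(25 - 5*x) = -175 + 35*x)
h + f(193, 73) = 1/82562 + (-175 + 35*73) = 1/82562 + (-175 + 2555) = 1/82562 + 2380 = 196497561/82562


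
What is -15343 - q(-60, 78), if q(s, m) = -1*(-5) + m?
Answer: -15426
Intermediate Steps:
q(s, m) = 5 + m
-15343 - q(-60, 78) = -15343 - (5 + 78) = -15343 - 1*83 = -15343 - 83 = -15426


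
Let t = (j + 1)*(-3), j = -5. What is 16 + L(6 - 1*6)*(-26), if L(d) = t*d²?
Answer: 16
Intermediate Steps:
t = 12 (t = (-5 + 1)*(-3) = -4*(-3) = 12)
L(d) = 12*d²
16 + L(6 - 1*6)*(-26) = 16 + (12*(6 - 1*6)²)*(-26) = 16 + (12*(6 - 6)²)*(-26) = 16 + (12*0²)*(-26) = 16 + (12*0)*(-26) = 16 + 0*(-26) = 16 + 0 = 16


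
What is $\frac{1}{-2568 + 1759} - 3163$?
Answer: $- \frac{2558868}{809} \approx -3163.0$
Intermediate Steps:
$\frac{1}{-2568 + 1759} - 3163 = \frac{1}{-809} - 3163 = - \frac{1}{809} - 3163 = - \frac{2558868}{809}$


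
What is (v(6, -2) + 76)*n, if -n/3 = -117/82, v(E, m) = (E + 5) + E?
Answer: 32643/82 ≈ 398.09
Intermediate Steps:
v(E, m) = 5 + 2*E (v(E, m) = (5 + E) + E = 5 + 2*E)
n = 351/82 (n = -(-351)/82 = -3*(-117/82) = 351/82 ≈ 4.2805)
(v(6, -2) + 76)*n = ((5 + 2*6) + 76)*(351/82) = ((5 + 12) + 76)*(351/82) = (17 + 76)*(351/82) = 93*(351/82) = 32643/82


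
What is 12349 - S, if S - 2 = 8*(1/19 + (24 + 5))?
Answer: 230177/19 ≈ 12115.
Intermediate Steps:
S = 4454/19 (S = 2 + 8*(1/19 + (24 + 5)) = 2 + 8*(1/19 + 29) = 2 + 8*(552/19) = 2 + 4416/19 = 4454/19 ≈ 234.42)
12349 - S = 12349 - 1*4454/19 = 12349 - 4454/19 = 230177/19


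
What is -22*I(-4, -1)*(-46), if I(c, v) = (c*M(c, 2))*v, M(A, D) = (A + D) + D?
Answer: 0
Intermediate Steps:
M(A, D) = A + 2*D
I(c, v) = c*v*(4 + c) (I(c, v) = (c*(c + 2*2))*v = (c*(c + 4))*v = (c*(4 + c))*v = c*v*(4 + c))
-22*I(-4, -1)*(-46) = -(-88)*(-1)*(4 - 4)*(-46) = -(-88)*(-1)*0*(-46) = -22*0*(-46) = 0*(-46) = 0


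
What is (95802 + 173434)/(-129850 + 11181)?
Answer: -269236/118669 ≈ -2.2688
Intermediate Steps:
(95802 + 173434)/(-129850 + 11181) = 269236/(-118669) = 269236*(-1/118669) = -269236/118669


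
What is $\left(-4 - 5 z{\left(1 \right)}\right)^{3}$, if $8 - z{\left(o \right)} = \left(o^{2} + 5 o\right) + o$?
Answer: $-729$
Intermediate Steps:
$z{\left(o \right)} = 8 - o^{2} - 6 o$ ($z{\left(o \right)} = 8 - \left(\left(o^{2} + 5 o\right) + o\right) = 8 - \left(o^{2} + 6 o\right) = 8 - o^{2} - 6 o$)
$\left(-4 - 5 z{\left(1 \right)}\right)^{3} = \left(-4 - 5 \left(8 - 1^{2} - 6\right)\right)^{3} = \left(-4 - 5 \left(8 - 1 - 6\right)\right)^{3} = \left(-4 - 5\right)^{3} = \left(-9\right)^{3} = -729$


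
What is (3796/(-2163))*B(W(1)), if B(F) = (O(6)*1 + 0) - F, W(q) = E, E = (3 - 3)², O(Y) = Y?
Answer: -7592/721 ≈ -10.530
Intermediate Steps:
E = 0 (E = 0² = 0)
W(q) = 0
B(F) = 6 - F (B(F) = (6*1 + 0) - F = (6 + 0) - F = 6 - F)
(3796/(-2163))*B(W(1)) = (3796/(-2163))*(6 - 1*0) = (3796*(-1/2163))*(6 + 0) = -3796/2163*6 = -7592/721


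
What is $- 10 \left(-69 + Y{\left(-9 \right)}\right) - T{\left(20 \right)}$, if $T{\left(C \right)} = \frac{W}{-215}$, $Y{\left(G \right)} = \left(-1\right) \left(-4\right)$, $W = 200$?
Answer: $\frac{27990}{43} \approx 650.93$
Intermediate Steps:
$Y{\left(G \right)} = 4$
$T{\left(C \right)} = - \frac{40}{43}$ ($T{\left(C \right)} = \frac{200}{-215} = 200 \left(- \frac{1}{215}\right) = - \frac{40}{43}$)
$- 10 \left(-69 + Y{\left(-9 \right)}\right) - T{\left(20 \right)} = - 10 \left(-69 + 4\right) - - \frac{40}{43} = \left(-10\right) \left(-65\right) + \frac{40}{43} = 650 + \frac{40}{43} = \frac{27990}{43}$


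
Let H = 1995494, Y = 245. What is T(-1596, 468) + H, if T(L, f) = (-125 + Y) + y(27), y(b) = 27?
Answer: 1995641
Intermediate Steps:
T(L, f) = 147 (T(L, f) = (-125 + 245) + 27 = 120 + 27 = 147)
T(-1596, 468) + H = 147 + 1995494 = 1995641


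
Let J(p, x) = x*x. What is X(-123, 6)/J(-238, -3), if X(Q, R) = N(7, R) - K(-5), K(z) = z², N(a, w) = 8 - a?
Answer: -8/3 ≈ -2.6667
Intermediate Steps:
J(p, x) = x²
X(Q, R) = -24 (X(Q, R) = (8 - 1*7) - 1*(-5)² = (8 - 7) - 1*25 = 1 - 25 = -24)
X(-123, 6)/J(-238, -3) = -24/((-3)²) = -24/9 = -24*⅑ = -8/3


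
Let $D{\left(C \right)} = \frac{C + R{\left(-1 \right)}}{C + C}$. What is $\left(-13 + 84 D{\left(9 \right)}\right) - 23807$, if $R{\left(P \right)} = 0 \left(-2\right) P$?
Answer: $-23778$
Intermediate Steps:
$R{\left(P \right)} = 0$ ($R{\left(P \right)} = 0 P = 0$)
$D{\left(C \right)} = \frac{1}{2}$ ($D{\left(C \right)} = \frac{C + 0}{C + C} = \frac{C}{2 C} = C \frac{1}{2 C} = \frac{1}{2}$)
$\left(-13 + 84 D{\left(9 \right)}\right) - 23807 = \left(-13 + 84 \cdot \frac{1}{2}\right) - 23807 = \left(-13 + 42\right) - 23807 = 29 - 23807 = -23778$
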